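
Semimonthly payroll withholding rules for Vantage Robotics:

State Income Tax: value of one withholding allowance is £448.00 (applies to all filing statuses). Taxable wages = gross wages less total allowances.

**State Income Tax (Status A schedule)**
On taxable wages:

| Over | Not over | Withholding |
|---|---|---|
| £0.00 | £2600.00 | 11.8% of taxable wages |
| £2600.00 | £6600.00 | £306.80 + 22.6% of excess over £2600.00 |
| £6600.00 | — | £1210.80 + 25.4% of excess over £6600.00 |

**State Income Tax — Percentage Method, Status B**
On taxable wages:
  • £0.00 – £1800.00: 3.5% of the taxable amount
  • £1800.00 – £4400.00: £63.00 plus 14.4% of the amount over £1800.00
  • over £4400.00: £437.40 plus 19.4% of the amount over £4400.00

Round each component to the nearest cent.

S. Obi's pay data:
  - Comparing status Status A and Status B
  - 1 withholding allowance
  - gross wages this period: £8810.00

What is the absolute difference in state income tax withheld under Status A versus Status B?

£452.32

State Income Tax (Status A): taxable = £8810.00 − 1×£448.00 = £8362.00
  £1210.80 + 25.4% × (£8362.00 − £6600.00) = £1210.80 + 25.4% × £1762.00 = £1658.35
State Income Tax (Status B): taxable = £8810.00 − 1×£448.00 = £8362.00
  £437.40 + 19.4% × (£8362.00 − £4400.00) = £437.40 + 19.4% × £3962.00 = £1206.03
Difference: |£1658.35 − £1206.03| = £452.32 (higher under Status A)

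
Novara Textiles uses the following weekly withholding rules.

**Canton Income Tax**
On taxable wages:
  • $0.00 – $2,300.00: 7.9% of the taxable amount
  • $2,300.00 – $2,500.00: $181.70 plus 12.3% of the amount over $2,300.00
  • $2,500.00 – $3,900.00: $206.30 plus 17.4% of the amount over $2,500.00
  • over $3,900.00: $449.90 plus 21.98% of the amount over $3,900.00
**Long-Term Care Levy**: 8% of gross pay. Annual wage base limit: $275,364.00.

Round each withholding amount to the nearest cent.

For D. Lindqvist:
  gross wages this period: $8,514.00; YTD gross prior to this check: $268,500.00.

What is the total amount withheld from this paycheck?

Canton Income Tax: taxable = $8,514.00
  $449.90 + 21.98% × ($8,514.00 − $3,900.00) = $449.90 + 21.98% × $4,614.00 = $1,464.06
Long-Term Care Levy: cap $275,364.00 − YTD $268,500.00 = $6,864.00 subject; 8% × $6,864.00 = $549.12
Total: $1,464.06 + $549.12 = $2,013.18

$2,013.18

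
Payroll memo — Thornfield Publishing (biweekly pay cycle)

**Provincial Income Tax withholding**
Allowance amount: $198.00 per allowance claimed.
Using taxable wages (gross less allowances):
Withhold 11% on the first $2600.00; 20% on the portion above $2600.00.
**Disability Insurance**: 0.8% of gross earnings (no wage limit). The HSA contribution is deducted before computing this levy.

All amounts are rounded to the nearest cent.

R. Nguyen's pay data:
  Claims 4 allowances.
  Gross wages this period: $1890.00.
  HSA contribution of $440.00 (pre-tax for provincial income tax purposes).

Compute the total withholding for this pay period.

$83.98

Provincial Income Tax: taxable = $1890.00 − $440.00 − 4×$198.00 = $658.00
  11% × $658.00 = $72.38
Disability Insurance: 0.8% × $1450.00 = $11.60
Total: $72.38 + $11.60 = $83.98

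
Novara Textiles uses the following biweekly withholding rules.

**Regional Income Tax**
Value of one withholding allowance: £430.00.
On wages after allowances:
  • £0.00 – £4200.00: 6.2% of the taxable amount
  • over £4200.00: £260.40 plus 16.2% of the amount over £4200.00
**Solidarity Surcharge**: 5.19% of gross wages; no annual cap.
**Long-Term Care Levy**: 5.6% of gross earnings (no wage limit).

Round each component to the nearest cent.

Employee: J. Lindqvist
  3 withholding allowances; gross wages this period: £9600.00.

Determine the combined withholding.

£1962.06

Regional Income Tax: taxable = £9600.00 − 3×£430.00 = £8310.00
  £260.40 + 16.2% × (£8310.00 − £4200.00) = £260.40 + 16.2% × £4110.00 = £926.22
Solidarity Surcharge: 5.19% × £9600.00 = £498.24
Long-Term Care Levy: 5.6% × £9600.00 = £537.60
Total: £926.22 + £498.24 + £537.60 = £1962.06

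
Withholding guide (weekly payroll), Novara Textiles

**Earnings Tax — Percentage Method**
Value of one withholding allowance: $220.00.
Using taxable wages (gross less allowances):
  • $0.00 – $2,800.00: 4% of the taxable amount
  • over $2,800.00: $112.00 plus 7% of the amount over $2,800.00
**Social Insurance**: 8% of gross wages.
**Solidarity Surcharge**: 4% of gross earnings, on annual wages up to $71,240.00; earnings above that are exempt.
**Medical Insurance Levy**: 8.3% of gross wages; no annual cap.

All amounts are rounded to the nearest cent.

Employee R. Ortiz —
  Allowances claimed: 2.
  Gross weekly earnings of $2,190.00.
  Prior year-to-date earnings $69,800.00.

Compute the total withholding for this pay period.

Earnings Tax: taxable = $2,190.00 − 2×$220.00 = $1,750.00
  4% × $1,750.00 = $70.00
Social Insurance: 8% × $2,190.00 = $175.20
Solidarity Surcharge: cap $71,240.00 − YTD $69,800.00 = $1,440.00 subject; 4% × $1,440.00 = $57.60
Medical Insurance Levy: 8.3% × $2,190.00 = $181.77
Total: $70.00 + $175.20 + $57.60 + $181.77 = $484.57

$484.57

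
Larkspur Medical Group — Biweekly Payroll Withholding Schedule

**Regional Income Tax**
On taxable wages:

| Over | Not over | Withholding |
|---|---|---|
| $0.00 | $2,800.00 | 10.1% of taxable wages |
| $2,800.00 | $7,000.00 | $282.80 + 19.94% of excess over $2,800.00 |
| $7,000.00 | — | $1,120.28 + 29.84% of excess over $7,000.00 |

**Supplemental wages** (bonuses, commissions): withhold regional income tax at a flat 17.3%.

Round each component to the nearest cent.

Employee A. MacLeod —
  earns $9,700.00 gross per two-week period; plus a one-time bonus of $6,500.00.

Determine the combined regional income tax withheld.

Regional Income Tax: taxable = $9,700.00
  $1,120.28 + 29.84% × ($9,700.00 − $7,000.00) = $1,120.28 + 29.84% × $2,700.00 = $1,925.96
Supplemental (17.3% flat on bonus): 17.3% × $6,500.00 = $1,124.50
Total regional income tax: $1,925.96 + $1,124.50 = $3,050.46

$3,050.46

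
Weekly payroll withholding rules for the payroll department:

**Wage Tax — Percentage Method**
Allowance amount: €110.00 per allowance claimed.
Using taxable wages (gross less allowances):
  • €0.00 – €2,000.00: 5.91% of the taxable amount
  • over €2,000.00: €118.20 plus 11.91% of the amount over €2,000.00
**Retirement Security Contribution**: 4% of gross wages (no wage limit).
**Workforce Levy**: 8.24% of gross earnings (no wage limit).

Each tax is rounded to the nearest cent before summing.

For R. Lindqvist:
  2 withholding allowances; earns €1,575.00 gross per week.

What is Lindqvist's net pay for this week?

Wage Tax: taxable = €1,575.00 − 2×€110.00 = €1,355.00
  5.91% × €1,355.00 = €80.08
Retirement Security Contribution: 4% × €1,575.00 = €63.00
Workforce Levy: 8.24% × €1,575.00 = €129.78
Total withheld: €80.08 + €63.00 + €129.78 = €272.86
Net pay: €1,575.00 − €272.86 = €1,302.14

€1,302.14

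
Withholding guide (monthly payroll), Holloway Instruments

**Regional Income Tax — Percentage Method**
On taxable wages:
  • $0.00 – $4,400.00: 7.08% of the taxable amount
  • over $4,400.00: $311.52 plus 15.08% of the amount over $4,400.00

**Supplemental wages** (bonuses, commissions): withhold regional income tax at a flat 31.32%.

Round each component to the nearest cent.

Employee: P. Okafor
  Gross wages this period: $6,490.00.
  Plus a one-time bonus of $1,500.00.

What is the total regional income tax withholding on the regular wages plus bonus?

$1,096.49

Regional Income Tax: taxable = $6,490.00
  $311.52 + 15.08% × ($6,490.00 − $4,400.00) = $311.52 + 15.08% × $2,090.00 = $626.69
Supplemental (31.32% flat on bonus): 31.32% × $1,500.00 = $469.80
Total regional income tax: $626.69 + $469.80 = $1,096.49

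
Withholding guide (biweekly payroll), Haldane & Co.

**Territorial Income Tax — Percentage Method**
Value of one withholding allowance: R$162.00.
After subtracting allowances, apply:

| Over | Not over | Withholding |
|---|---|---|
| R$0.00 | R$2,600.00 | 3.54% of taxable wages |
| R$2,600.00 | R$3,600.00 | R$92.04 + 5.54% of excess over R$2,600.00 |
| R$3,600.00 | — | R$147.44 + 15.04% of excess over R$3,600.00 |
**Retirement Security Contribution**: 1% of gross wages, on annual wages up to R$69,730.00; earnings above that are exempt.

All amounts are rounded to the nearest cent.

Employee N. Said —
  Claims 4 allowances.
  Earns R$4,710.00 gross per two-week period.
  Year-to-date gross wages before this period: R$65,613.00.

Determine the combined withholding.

R$258.09

Territorial Income Tax: taxable = R$4,710.00 − 4×R$162.00 = R$4,062.00
  R$147.44 + 15.04% × (R$4,062.00 − R$3,600.00) = R$147.44 + 15.04% × R$462.00 = R$216.92
Retirement Security Contribution: cap R$69,730.00 − YTD R$65,613.00 = R$4,117.00 subject; 1% × R$4,117.00 = R$41.17
Total: R$216.92 + R$41.17 = R$258.09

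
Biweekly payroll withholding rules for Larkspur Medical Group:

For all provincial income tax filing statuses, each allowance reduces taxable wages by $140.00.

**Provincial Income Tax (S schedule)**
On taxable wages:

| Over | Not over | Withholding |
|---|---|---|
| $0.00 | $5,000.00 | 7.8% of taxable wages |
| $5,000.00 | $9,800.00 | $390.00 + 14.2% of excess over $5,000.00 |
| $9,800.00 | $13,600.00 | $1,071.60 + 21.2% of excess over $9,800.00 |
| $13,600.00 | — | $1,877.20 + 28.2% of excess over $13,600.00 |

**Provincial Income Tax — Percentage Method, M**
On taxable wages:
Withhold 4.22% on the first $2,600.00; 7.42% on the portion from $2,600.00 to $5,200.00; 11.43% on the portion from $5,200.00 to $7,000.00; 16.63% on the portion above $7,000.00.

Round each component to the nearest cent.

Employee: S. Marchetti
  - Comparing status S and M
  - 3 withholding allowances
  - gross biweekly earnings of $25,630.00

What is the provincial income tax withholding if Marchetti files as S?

$5,151.22

Provincial Income Tax (S): taxable = $25,630.00 − 3×$140.00 = $25,210.00
  $1,877.20 + 28.2% × ($25,210.00 − $13,600.00) = $1,877.20 + 28.2% × $11,610.00 = $5,151.22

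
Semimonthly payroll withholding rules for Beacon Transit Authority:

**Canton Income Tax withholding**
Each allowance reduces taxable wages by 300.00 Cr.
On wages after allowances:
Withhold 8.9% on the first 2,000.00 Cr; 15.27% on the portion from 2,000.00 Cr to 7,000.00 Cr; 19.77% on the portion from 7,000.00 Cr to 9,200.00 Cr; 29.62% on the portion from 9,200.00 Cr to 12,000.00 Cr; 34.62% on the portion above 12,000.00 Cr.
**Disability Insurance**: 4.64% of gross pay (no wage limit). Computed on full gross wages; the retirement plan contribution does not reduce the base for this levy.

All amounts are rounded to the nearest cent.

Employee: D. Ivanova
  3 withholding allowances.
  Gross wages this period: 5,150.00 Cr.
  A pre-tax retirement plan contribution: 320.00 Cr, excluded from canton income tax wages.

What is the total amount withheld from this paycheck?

Canton Income Tax: taxable = 5,150.00 Cr − 320.00 Cr − 3×300.00 Cr = 3,930.00 Cr
  178.00 Cr + 15.27% × (3,930.00 Cr − 2,000.00 Cr) = 178.00 Cr + 15.27% × 1,930.00 Cr = 472.71 Cr
Disability Insurance: 4.64% × 5,150.00 Cr = 238.96 Cr
Total: 472.71 Cr + 238.96 Cr = 711.67 Cr

711.67 Cr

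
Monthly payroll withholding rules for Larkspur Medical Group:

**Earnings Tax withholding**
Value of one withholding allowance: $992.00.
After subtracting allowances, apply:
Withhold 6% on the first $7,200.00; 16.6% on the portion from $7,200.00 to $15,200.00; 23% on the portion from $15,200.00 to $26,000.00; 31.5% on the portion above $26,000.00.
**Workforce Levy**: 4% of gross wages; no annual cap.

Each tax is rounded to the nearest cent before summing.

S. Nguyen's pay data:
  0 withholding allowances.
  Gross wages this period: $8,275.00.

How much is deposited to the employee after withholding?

Earnings Tax: taxable = $8,275.00
  $432.00 + 16.6% × ($8,275.00 − $7,200.00) = $432.00 + 16.6% × $1,075.00 = $610.45
Workforce Levy: 4% × $8,275.00 = $331.00
Total withheld: $610.45 + $331.00 = $941.45
Net pay: $8,275.00 − $941.45 = $7,333.55

$7,333.55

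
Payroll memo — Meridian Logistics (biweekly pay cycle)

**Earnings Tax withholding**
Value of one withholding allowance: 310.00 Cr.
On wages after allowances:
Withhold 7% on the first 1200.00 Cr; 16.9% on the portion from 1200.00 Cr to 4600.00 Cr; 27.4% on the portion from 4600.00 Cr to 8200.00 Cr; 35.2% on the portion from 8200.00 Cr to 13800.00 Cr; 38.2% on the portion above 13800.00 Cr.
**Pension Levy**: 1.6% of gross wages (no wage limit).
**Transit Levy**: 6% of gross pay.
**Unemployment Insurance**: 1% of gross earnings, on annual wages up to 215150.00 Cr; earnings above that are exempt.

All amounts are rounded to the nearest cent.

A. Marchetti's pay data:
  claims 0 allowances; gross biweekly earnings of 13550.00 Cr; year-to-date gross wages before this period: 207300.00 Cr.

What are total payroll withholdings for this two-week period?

4636.50 Cr

Earnings Tax: taxable = 13550.00 Cr
  1645.00 Cr + 35.2% × (13550.00 Cr − 8200.00 Cr) = 1645.00 Cr + 35.2% × 5350.00 Cr = 3528.20 Cr
Pension Levy: 1.6% × 13550.00 Cr = 216.80 Cr
Transit Levy: 6% × 13550.00 Cr = 813.00 Cr
Unemployment Insurance: cap 215150.00 Cr − YTD 207300.00 Cr = 7850.00 Cr subject; 1% × 7850.00 Cr = 78.50 Cr
Total: 3528.20 Cr + 216.80 Cr + 813.00 Cr + 78.50 Cr = 4636.50 Cr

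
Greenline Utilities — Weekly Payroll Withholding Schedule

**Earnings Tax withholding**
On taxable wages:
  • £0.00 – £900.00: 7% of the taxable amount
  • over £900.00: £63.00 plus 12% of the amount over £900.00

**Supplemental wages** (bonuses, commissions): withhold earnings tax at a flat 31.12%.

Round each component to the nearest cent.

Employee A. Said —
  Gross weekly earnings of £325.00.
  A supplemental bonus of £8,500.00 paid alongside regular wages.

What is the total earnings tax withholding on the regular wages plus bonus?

£2,667.95

Earnings Tax: taxable = £325.00
  7% × £325.00 = £22.75
Supplemental (31.12% flat on bonus): 31.12% × £8,500.00 = £2,645.20
Total earnings tax: £22.75 + £2,645.20 = £2,667.95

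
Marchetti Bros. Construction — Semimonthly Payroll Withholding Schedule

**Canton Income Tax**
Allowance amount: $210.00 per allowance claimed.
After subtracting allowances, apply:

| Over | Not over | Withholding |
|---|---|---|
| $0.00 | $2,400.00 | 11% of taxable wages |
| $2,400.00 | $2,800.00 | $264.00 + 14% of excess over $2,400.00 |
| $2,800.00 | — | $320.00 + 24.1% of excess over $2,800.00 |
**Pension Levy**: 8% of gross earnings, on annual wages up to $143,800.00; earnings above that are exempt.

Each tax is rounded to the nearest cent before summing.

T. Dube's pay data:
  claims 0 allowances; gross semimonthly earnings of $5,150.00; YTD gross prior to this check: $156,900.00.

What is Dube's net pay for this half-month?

$4,263.65

Canton Income Tax: taxable = $5,150.00
  $320.00 + 24.1% × ($5,150.00 − $2,800.00) = $320.00 + 24.1% × $2,350.00 = $886.35
Pension Levy: YTD $156,900.00 ≥ cap $143,800.00 → $0.00
Total withheld: $886.35 + $0.00 = $886.35
Net pay: $5,150.00 − $886.35 = $4,263.65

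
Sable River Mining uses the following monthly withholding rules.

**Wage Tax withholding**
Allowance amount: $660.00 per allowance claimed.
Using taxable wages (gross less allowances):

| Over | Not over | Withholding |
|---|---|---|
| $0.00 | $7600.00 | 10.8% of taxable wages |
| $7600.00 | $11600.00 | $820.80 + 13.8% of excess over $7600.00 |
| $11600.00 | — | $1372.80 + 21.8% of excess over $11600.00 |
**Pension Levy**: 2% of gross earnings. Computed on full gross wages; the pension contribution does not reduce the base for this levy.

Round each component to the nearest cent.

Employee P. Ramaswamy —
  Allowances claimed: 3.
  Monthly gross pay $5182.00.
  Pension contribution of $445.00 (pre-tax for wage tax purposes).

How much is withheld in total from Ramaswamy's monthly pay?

$401.40

Wage Tax: taxable = $5182.00 − $445.00 − 3×$660.00 = $2757.00
  10.8% × $2757.00 = $297.76
Pension Levy: 2% × $5182.00 = $103.64
Total: $297.76 + $103.64 = $401.40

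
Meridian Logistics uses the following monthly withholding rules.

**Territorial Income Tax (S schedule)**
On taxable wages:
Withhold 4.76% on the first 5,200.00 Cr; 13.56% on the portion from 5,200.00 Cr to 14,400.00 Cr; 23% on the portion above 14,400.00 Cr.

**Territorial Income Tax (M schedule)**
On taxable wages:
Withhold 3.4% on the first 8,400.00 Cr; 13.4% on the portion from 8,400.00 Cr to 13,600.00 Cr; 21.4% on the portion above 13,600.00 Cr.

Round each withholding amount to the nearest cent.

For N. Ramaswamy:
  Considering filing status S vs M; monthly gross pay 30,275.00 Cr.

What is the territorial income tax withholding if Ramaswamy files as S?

Territorial Income Tax (S): taxable = 30,275.00 Cr
  1,495.04 Cr + 23% × (30,275.00 Cr − 14,400.00 Cr) = 1,495.04 Cr + 23% × 15,875.00 Cr = 5,146.29 Cr

5,146.29 Cr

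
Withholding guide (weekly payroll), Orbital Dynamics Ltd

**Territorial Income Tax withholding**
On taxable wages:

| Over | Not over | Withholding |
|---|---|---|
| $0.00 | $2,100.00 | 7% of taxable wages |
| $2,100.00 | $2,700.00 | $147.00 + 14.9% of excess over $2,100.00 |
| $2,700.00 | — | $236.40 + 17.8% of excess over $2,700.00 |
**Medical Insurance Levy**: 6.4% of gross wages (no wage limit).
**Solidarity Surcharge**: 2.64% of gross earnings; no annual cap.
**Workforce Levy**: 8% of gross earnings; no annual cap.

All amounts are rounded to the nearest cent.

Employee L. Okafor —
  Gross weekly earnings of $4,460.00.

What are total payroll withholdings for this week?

Territorial Income Tax: taxable = $4,460.00
  $236.40 + 17.8% × ($4,460.00 − $2,700.00) = $236.40 + 17.8% × $1,760.00 = $549.68
Medical Insurance Levy: 6.4% × $4,460.00 = $285.44
Solidarity Surcharge: 2.64% × $4,460.00 = $117.74
Workforce Levy: 8% × $4,460.00 = $356.80
Total: $549.68 + $285.44 + $117.74 + $356.80 = $1,309.66

$1,309.66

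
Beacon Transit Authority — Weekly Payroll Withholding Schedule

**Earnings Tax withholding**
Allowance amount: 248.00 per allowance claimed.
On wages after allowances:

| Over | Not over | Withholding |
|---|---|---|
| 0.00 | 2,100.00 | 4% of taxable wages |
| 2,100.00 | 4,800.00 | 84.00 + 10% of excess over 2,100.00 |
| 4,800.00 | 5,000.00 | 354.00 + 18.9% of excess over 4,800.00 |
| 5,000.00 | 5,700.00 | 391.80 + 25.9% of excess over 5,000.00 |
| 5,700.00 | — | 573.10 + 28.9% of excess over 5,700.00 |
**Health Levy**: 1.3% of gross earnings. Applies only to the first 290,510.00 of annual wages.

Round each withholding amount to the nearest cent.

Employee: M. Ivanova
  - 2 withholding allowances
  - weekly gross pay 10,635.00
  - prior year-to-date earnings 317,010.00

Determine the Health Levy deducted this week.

0.00

Health Levy: YTD 317,010.00 ≥ cap 290,510.00 → 0.00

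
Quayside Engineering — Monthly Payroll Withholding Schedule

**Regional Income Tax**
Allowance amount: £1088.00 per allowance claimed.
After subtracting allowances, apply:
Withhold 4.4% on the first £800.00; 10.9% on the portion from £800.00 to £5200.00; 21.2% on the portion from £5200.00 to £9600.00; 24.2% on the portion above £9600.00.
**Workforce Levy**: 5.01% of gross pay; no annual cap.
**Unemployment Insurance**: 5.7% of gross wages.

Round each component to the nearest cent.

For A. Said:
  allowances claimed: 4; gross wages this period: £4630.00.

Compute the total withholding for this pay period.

Regional Income Tax: taxable = £4630.00 − 4×£1088.00 = £278.00
  4.4% × £278.00 = £12.23
Workforce Levy: 5.01% × £4630.00 = £231.96
Unemployment Insurance: 5.7% × £4630.00 = £263.91
Total: £12.23 + £231.96 + £263.91 = £508.10

£508.10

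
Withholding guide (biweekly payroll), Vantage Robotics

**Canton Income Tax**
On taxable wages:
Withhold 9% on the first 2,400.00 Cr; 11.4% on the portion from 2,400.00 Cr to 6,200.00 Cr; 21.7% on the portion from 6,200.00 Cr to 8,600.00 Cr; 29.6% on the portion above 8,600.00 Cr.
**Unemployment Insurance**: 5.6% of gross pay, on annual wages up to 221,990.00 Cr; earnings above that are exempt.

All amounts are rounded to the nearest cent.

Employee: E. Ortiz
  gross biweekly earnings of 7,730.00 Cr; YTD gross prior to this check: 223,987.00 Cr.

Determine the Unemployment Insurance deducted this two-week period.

Unemployment Insurance: YTD 223,987.00 Cr ≥ cap 221,990.00 Cr → 0.00 Cr

0.00 Cr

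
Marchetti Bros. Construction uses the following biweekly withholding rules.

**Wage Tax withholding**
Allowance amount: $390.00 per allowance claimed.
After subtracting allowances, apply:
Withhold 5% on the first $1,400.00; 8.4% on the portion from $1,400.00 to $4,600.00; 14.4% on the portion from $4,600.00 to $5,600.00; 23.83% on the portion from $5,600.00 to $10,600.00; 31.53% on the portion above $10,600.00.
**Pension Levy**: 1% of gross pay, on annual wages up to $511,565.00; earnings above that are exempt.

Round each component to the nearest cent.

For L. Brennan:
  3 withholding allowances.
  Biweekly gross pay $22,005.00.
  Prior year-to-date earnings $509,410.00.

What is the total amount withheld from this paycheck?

$4,922.95

Wage Tax: taxable = $22,005.00 − 3×$390.00 = $20,835.00
  $1,674.30 + 31.53% × ($20,835.00 − $10,600.00) = $1,674.30 + 31.53% × $10,235.00 = $4,901.40
Pension Levy: cap $511,565.00 − YTD $509,410.00 = $2,155.00 subject; 1% × $2,155.00 = $21.55
Total: $4,901.40 + $21.55 = $4,922.95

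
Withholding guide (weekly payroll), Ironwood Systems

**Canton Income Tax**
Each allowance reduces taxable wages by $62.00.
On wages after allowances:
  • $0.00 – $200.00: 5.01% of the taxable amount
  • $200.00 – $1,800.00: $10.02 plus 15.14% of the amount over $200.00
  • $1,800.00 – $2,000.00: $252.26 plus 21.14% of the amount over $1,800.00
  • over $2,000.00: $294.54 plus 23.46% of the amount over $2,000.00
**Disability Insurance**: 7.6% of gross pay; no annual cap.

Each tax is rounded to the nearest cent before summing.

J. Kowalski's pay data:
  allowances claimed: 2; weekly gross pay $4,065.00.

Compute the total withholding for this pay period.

$1,058.84

Canton Income Tax: taxable = $4,065.00 − 2×$62.00 = $3,941.00
  $294.54 + 23.46% × ($3,941.00 − $2,000.00) = $294.54 + 23.46% × $1,941.00 = $749.90
Disability Insurance: 7.6% × $4,065.00 = $308.94
Total: $749.90 + $308.94 = $1,058.84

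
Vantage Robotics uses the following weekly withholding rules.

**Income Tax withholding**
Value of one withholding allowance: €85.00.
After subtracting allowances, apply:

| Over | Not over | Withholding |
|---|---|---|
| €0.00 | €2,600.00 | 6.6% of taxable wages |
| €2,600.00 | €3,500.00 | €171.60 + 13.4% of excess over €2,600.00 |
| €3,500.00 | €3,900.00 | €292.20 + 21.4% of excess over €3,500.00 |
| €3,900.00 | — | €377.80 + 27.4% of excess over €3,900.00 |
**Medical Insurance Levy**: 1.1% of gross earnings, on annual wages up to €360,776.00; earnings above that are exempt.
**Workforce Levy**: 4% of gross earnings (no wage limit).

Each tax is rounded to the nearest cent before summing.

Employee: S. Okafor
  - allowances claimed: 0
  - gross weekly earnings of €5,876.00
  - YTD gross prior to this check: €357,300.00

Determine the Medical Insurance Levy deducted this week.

€38.24

Medical Insurance Levy: cap €360,776.00 − YTD €357,300.00 = €3,476.00 subject; 1.1% × €3,476.00 = €38.24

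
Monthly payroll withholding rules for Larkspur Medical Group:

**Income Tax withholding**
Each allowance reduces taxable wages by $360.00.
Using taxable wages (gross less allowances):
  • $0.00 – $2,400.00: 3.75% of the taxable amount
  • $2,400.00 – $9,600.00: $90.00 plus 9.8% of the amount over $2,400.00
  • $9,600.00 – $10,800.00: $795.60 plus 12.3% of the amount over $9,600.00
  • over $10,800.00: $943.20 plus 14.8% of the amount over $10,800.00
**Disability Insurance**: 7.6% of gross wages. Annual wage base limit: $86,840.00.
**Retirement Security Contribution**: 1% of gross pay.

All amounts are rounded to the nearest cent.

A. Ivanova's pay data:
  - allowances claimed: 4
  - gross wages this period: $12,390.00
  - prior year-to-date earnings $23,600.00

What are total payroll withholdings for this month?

$2,030.94

Income Tax: taxable = $12,390.00 − 4×$360.00 = $10,950.00
  $943.20 + 14.8% × ($10,950.00 − $10,800.00) = $943.20 + 14.8% × $150.00 = $965.40
Disability Insurance: 7.6% × $12,390.00 = $941.64
Retirement Security Contribution: 1% × $12,390.00 = $123.90
Total: $965.40 + $941.64 + $123.90 = $2,030.94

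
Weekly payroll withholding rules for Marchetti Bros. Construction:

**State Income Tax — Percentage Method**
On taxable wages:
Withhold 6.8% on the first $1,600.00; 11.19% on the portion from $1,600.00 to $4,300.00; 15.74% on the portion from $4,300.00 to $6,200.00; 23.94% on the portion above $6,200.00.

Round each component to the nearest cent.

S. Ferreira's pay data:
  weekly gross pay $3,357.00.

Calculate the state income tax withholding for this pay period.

$305.41

State Income Tax: taxable = $3,357.00
  $108.80 + 11.19% × ($3,357.00 − $1,600.00) = $108.80 + 11.19% × $1,757.00 = $305.41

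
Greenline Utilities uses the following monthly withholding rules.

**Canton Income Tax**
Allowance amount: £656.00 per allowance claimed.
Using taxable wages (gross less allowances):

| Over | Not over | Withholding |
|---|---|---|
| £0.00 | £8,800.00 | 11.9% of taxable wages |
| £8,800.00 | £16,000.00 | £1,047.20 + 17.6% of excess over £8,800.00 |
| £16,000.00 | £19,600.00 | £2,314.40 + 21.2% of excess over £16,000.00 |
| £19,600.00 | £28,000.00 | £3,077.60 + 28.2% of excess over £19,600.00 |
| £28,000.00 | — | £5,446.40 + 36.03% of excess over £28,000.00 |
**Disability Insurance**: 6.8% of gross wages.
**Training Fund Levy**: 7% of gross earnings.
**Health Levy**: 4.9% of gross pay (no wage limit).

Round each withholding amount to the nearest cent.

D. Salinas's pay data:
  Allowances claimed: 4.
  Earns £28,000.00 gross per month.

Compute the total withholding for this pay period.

Canton Income Tax: taxable = £28,000.00 − 4×£656.00 = £25,376.00
  £3,077.60 + 28.2% × (£25,376.00 − £19,600.00) = £3,077.60 + 28.2% × £5,776.00 = £4,706.43
Disability Insurance: 6.8% × £28,000.00 = £1,904.00
Training Fund Levy: 7% × £28,000.00 = £1,960.00
Health Levy: 4.9% × £28,000.00 = £1,372.00
Total: £4,706.43 + £1,904.00 + £1,960.00 + £1,372.00 = £9,942.43

£9,942.43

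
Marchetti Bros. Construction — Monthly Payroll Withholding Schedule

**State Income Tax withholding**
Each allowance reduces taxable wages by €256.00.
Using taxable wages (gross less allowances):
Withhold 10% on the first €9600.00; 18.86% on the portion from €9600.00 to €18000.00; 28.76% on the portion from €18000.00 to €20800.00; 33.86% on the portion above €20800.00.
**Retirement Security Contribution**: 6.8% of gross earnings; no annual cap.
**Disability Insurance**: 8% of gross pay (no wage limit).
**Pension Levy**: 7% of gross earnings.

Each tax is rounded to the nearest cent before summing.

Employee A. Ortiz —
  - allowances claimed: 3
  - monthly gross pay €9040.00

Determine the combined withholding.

State Income Tax: taxable = €9040.00 − 3×€256.00 = €8272.00
  10% × €8272.00 = €827.20
Retirement Security Contribution: 6.8% × €9040.00 = €614.72
Disability Insurance: 8% × €9040.00 = €723.20
Pension Levy: 7% × €9040.00 = €632.80
Total: €827.20 + €614.72 + €723.20 + €632.80 = €2797.92

€2797.92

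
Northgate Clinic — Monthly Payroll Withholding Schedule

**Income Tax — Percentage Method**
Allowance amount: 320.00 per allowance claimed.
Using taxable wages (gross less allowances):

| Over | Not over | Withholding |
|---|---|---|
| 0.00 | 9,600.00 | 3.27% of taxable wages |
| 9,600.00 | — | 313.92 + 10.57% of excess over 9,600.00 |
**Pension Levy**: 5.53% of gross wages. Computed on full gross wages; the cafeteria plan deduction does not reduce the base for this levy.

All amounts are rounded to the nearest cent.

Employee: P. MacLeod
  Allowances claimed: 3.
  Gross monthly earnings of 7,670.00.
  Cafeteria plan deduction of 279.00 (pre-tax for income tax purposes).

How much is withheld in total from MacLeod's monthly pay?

634.44

Income Tax: taxable = 7,670.00 − 279.00 − 3×320.00 = 6,431.00
  3.27% × 6,431.00 = 210.29
Pension Levy: 5.53% × 7,670.00 = 424.15
Total: 210.29 + 424.15 = 634.44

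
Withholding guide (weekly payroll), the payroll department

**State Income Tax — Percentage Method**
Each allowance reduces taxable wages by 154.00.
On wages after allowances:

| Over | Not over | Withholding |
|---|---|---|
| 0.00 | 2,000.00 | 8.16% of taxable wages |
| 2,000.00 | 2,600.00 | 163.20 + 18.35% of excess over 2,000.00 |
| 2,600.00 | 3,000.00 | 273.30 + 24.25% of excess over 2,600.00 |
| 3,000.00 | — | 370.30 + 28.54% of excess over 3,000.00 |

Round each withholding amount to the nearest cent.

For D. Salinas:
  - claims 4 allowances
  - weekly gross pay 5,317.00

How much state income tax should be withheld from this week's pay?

State Income Tax: taxable = 5,317.00 − 4×154.00 = 4,701.00
  370.30 + 28.54% × (4,701.00 − 3,000.00) = 370.30 + 28.54% × 1,701.00 = 855.77

855.77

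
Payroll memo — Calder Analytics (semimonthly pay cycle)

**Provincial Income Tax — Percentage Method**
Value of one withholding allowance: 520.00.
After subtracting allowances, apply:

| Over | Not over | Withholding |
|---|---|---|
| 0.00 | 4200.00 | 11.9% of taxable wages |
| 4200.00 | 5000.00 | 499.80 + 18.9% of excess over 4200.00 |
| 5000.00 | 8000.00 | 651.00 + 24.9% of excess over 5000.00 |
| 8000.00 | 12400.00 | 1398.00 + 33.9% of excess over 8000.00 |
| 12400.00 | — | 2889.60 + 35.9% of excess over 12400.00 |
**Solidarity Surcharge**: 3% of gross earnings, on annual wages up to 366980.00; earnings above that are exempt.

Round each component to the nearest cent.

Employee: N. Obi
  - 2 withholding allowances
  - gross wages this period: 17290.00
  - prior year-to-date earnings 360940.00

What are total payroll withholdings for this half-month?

Provincial Income Tax: taxable = 17290.00 − 2×520.00 = 16250.00
  2889.60 + 35.9% × (16250.00 − 12400.00) = 2889.60 + 35.9% × 3850.00 = 4271.75
Solidarity Surcharge: cap 366980.00 − YTD 360940.00 = 6040.00 subject; 3% × 6040.00 = 181.20
Total: 4271.75 + 181.20 = 4452.95

4452.95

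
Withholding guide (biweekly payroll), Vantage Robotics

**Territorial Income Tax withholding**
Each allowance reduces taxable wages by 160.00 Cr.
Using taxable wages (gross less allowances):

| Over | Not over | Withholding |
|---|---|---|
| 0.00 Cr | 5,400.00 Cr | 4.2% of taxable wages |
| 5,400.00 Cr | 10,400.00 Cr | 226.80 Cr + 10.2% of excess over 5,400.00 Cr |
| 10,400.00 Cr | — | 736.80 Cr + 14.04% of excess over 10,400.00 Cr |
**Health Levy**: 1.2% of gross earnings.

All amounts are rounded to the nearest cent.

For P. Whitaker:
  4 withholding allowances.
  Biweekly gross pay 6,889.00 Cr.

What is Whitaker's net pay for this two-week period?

6,492.93 Cr

Territorial Income Tax: taxable = 6,889.00 Cr − 4×160.00 Cr = 6,249.00 Cr
  226.80 Cr + 10.2% × (6,249.00 Cr − 5,400.00 Cr) = 226.80 Cr + 10.2% × 849.00 Cr = 313.40 Cr
Health Levy: 1.2% × 6,889.00 Cr = 82.67 Cr
Total withheld: 313.40 Cr + 82.67 Cr = 396.07 Cr
Net pay: 6,889.00 Cr − 396.07 Cr = 6,492.93 Cr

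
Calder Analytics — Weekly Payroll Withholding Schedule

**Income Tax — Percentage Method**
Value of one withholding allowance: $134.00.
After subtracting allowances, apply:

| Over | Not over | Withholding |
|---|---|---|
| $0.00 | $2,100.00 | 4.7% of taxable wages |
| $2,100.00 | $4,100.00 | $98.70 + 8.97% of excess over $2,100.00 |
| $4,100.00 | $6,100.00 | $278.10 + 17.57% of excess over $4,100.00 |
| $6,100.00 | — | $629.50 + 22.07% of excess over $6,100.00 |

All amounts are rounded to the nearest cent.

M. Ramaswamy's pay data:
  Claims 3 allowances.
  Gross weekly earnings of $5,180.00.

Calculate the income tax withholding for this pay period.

Income Tax: taxable = $5,180.00 − 3×$134.00 = $4,778.00
  $278.10 + 17.57% × ($4,778.00 − $4,100.00) = $278.10 + 17.57% × $678.00 = $397.22

$397.22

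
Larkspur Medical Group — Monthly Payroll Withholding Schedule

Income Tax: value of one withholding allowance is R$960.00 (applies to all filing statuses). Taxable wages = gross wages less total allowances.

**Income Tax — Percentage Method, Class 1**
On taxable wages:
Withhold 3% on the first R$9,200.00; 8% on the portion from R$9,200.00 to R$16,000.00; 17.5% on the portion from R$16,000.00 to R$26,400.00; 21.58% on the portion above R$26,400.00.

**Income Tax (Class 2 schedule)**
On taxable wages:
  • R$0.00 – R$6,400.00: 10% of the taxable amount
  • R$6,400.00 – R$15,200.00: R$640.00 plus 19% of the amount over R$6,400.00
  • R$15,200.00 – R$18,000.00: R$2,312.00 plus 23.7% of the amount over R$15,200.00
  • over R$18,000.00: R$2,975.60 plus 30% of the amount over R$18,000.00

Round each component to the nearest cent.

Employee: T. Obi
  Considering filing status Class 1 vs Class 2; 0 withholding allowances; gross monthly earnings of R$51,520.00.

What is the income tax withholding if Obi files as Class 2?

Income Tax (Class 2): taxable = R$51,520.00
  R$2,975.60 + 30% × (R$51,520.00 − R$18,000.00) = R$2,975.60 + 30% × R$33,520.00 = R$13,031.60

R$13,031.60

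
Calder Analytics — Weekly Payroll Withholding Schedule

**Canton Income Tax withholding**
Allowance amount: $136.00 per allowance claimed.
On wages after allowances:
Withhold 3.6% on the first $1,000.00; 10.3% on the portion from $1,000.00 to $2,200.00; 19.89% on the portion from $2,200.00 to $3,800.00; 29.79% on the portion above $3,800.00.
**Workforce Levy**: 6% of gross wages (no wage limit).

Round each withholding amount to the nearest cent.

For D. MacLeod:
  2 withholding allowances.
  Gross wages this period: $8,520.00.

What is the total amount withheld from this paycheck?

Canton Income Tax: taxable = $8,520.00 − 2×$136.00 = $8,248.00
  $477.84 + 29.79% × ($8,248.00 − $3,800.00) = $477.84 + 29.79% × $4,448.00 = $1,802.90
Workforce Levy: 6% × $8,520.00 = $511.20
Total: $1,802.90 + $511.20 = $2,314.10

$2,314.10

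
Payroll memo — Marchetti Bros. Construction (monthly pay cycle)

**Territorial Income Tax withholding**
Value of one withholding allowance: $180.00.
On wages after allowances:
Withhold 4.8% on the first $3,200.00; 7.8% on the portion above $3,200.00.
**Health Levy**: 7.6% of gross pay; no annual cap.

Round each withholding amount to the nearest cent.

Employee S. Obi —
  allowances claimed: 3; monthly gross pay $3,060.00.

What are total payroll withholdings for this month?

$353.52

Territorial Income Tax: taxable = $3,060.00 − 3×$180.00 = $2,520.00
  4.8% × $2,520.00 = $120.96
Health Levy: 7.6% × $3,060.00 = $232.56
Total: $120.96 + $232.56 = $353.52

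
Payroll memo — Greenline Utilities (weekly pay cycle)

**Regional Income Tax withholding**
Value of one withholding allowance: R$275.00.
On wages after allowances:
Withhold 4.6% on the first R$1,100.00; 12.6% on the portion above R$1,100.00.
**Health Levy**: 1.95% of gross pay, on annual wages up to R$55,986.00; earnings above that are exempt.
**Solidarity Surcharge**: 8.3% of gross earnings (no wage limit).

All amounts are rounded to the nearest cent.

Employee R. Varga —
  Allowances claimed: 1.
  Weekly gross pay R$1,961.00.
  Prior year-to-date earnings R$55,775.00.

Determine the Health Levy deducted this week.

R$4.11

Health Levy: cap R$55,986.00 − YTD R$55,775.00 = R$211.00 subject; 1.95% × R$211.00 = R$4.11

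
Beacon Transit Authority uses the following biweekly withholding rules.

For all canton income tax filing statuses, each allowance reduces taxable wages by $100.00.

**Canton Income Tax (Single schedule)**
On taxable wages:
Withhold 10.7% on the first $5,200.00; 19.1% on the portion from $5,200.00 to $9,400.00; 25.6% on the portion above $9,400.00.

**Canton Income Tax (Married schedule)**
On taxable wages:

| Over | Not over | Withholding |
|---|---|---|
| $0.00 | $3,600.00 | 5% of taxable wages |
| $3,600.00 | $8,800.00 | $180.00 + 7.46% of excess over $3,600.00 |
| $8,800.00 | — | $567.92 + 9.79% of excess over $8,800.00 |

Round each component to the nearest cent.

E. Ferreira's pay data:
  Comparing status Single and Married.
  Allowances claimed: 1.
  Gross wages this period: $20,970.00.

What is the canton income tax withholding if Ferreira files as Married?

Canton Income Tax (Married): taxable = $20,970.00 − 1×$100.00 = $20,870.00
  $567.92 + 9.79% × ($20,870.00 − $8,800.00) = $567.92 + 9.79% × $12,070.00 = $1,749.57

$1,749.57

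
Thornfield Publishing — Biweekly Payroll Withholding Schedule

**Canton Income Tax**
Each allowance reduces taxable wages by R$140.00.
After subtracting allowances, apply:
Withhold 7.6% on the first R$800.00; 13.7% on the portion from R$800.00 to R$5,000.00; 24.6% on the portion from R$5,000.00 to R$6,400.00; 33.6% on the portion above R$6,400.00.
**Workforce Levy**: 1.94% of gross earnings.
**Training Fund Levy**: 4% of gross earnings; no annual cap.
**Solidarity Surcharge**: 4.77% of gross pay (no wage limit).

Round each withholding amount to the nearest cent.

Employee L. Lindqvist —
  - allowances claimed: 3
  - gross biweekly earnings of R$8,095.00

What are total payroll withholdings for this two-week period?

R$2,275.97

Canton Income Tax: taxable = R$8,095.00 − 3×R$140.00 = R$7,675.00
  R$980.60 + 33.6% × (R$7,675.00 − R$6,400.00) = R$980.60 + 33.6% × R$1,275.00 = R$1,409.00
Workforce Levy: 1.94% × R$8,095.00 = R$157.04
Training Fund Levy: 4% × R$8,095.00 = R$323.80
Solidarity Surcharge: 4.77% × R$8,095.00 = R$386.13
Total: R$1,409.00 + R$157.04 + R$323.80 + R$386.13 = R$2,275.97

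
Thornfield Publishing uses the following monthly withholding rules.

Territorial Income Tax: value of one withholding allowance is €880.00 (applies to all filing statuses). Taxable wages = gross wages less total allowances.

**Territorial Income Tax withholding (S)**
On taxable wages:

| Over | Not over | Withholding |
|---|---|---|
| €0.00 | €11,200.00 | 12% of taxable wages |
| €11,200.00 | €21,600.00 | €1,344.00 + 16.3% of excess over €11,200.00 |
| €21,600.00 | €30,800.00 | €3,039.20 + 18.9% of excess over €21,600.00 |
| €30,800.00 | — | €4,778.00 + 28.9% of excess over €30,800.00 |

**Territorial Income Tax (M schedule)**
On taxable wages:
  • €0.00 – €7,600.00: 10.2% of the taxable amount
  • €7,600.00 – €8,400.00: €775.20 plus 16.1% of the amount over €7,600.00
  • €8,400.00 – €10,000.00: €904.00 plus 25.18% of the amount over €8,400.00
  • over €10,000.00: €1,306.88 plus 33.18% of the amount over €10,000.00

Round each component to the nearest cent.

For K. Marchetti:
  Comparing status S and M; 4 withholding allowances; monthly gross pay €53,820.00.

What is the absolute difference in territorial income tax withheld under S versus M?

Territorial Income Tax (S): taxable = €53,820.00 − 4×€880.00 = €50,300.00
  €4,778.00 + 28.9% × (€50,300.00 − €30,800.00) = €4,778.00 + 28.9% × €19,500.00 = €10,413.50
Territorial Income Tax (M): taxable = €53,820.00 − 4×€880.00 = €50,300.00
  €1,306.88 + 33.18% × (€50,300.00 − €10,000.00) = €1,306.88 + 33.18% × €40,300.00 = €14,678.42
Difference: |€10,413.50 − €14,678.42| = €4,264.92 (higher under M)

€4,264.92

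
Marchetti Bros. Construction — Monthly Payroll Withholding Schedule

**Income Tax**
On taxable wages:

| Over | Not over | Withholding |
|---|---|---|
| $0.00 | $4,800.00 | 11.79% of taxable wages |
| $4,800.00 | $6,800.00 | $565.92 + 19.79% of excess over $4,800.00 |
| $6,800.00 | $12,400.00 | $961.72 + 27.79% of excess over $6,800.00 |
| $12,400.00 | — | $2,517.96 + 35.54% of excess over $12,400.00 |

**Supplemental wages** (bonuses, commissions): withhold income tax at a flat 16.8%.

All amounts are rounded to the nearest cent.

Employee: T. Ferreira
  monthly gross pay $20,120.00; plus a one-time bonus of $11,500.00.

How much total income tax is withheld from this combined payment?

$7,193.65

Income Tax: taxable = $20,120.00
  $2,517.96 + 35.54% × ($20,120.00 − $12,400.00) = $2,517.96 + 35.54% × $7,720.00 = $5,261.65
Supplemental (16.8% flat on bonus): 16.8% × $11,500.00 = $1,932.00
Total income tax: $5,261.65 + $1,932.00 = $7,193.65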